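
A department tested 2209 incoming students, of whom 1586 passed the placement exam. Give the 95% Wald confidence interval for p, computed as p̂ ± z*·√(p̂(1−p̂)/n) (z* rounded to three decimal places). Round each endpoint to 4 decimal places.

With x = 1586 successes in n = 2209, p̂ = 0.71797.
SE(p̂) = √(0.71797·0.28203/2209) = 0.009574.
The 95% critical value is z* = 1.960.
Margin = 1.960·0.009574 = 0.01877.
Interval: 0.71797 ± 0.01877 → (0.6992, 0.7367).

(0.6992, 0.7367)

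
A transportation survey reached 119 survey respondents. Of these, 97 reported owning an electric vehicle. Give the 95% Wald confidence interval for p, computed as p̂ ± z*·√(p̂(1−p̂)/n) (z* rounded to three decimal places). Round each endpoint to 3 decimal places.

p̂ = 97/119 = 0.81513.
SE(p̂) = √(0.81513·0.18487/119) = 0.035586.
For 95% confidence, z* = 1.960.
Margin of error: 1.960 × 0.035586 = 0.06975.
CI: 0.81513 ± 0.06975 = (0.745, 0.885).

(0.745, 0.885)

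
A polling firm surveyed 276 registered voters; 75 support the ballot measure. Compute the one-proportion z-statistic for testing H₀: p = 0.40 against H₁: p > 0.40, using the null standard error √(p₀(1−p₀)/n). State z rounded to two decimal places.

The sample proportion is 75/276 = 0.27174.
Null standard error: √(0.40·0.60/276) = √0.000869565 = 0.029488.
Test statistic: z = -0.12826/0.029488 = -4.35.

z = -4.35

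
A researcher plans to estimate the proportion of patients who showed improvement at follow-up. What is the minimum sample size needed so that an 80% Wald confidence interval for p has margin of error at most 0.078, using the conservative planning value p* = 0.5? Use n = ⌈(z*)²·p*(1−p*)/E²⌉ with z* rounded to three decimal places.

z* = 1.282 at the 80% level.
p*(1−p*) = 0.50·0.50 = 0.2500.
Required n before rounding: 1.643524 × 0.2500 / 0.078² = 67.535.
Rounding up, n = 68.

n = 68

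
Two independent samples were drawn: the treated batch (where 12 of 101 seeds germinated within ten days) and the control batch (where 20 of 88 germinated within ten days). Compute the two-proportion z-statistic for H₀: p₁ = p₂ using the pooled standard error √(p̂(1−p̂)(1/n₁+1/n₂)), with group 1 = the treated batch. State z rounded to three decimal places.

z = -1.983

p̂₁ = 12/101 = 0.11881, p̂₂ = 20/88 = 0.22727.
Pooling: p̂ = 32/189 = 0.16931.
SE = √[p̂(1−p̂)(1/n₁+1/n₂)] = √[0.16931·0.83069·(1/101+1/88)] ≈ 0.054688.
z = (p̂₁ − p̂₂)/SE = (0.11881 − 0.22727)/0.054688 = -0.10846/0.054688 = -1.983.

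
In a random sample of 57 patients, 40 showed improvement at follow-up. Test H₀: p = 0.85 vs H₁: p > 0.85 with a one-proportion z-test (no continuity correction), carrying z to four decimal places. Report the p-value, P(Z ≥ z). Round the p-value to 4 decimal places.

Sample proportion p̂ = 40/57 = 0.70175.
Under H₀, SE = √(p₀(1−p₀)/n) = √(0.85·0.15/57) = √0.002236842 = 0.047295.
Test statistic (full precision, shown to 4 dp): z = (40/57 − 0.85)/SE₀ ≈ -3.1345.
p-value = P(Z ≥ z) with z = -3.1345 → 0.9991.

p-value = 0.9991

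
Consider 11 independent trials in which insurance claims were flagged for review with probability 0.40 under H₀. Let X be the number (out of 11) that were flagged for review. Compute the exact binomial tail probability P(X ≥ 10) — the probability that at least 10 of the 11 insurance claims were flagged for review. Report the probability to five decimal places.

P = 0.00073

X is binomial with n = 11 and p = 0.40.
P(X ≥ 10) = C(11,10)·0.40^10·0.60^1 + C(11,11)·0.40^11·0.60^0.
= 0.000692 + 0.000042 = 0.00073.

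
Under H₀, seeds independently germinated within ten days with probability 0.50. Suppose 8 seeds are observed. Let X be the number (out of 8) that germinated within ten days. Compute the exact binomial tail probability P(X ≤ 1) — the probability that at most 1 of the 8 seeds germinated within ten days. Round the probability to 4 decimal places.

P = 0.0352

X is binomial with n = 8 and p = 0.50.
P(X ≤ 1) = C(8,0)·0.50^0·0.50^8 + C(8,1)·0.50^1·0.50^7.
= 0.003906 + 0.031250 = 0.0352.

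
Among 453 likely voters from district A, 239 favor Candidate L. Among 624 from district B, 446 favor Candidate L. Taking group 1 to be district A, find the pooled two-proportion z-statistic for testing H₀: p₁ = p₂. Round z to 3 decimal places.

z = -6.302

Sample proportions: p̂₁ = 239/453 = 0.52759 and p̂₂ = 446/624 = 0.71474.
Pooling: p̂ = 685/1077 = 0.63603.
SE = √[p̂(1−p̂)(1/n₁+1/n₂)] = √[0.63603·0.36397·(1/453+1/624)] ≈ 0.029699.
z = (p̂₁ − p̂₂)/SE = (0.52759 − 0.71474)/0.029699 = -0.18715/0.029699 = -6.302.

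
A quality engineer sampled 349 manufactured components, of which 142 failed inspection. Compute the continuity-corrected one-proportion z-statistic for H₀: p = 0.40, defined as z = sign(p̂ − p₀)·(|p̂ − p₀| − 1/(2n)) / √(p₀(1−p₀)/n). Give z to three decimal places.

p̂ = 142/349 = 0.40688. p̂ − p₀ = 0.006877.
Continuity correction 1/(2n) = 1/698 = 0.001433.
Corrected numerator: |0.006877| − 0.001433 = 0.005444.
SE₀ = √(0.40·0.60/349) = 0.026224.
z = +0.005444/0.026224 = 0.208.

z = 0.208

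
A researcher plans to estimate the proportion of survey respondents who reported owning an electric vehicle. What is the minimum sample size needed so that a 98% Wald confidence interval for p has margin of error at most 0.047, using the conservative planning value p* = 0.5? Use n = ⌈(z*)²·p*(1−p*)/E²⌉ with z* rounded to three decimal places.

The 98% critical value is z* = 2.326.
p*(1−p*) = 0.2500.
(z*)²·p*(1−p*)/E² = 5.410276·0.2500/0.002209 = 612.299.
⌈612.299⌉ = 613.

n = 613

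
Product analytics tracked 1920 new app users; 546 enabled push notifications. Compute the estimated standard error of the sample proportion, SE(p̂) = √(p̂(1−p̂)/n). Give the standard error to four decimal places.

Sample proportion p̂ = 546/1920 = 0.28437.
p̂(1−p̂) = 0.28437·0.71562 = 0.203501.
Dividing by n and taking the root: √0.000105990 = 0.0103.

SE = 0.0103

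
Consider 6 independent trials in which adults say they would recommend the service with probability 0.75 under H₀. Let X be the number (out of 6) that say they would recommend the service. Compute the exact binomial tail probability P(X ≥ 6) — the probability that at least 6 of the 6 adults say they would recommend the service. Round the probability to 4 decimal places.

P = 0.1780

X is binomial with n = 6 and p = 0.75.
P(X ≥ 6) = C(6,6)·0.75^6·0.25^0.
= 0.177979 = 0.1780.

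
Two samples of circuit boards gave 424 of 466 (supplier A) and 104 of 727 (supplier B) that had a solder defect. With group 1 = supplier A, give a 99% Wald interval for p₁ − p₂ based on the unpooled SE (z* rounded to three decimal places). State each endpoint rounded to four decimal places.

(0.7190, 0.8146)

p̂₁ = 424/466 = 0.90987, p̂₂ = 104/727 = 0.14305; p̂₁ − p̂₂ = 0.76682.
SE = √(0.000175978 + 0.000168624) = √0.000344602 = 0.018563.
For 99% confidence, z* = 2.576. Margin = 2.576·0.018563 = 0.04782.
Interval: 0.76682 ± 0.04782 → (0.7190, 0.8146).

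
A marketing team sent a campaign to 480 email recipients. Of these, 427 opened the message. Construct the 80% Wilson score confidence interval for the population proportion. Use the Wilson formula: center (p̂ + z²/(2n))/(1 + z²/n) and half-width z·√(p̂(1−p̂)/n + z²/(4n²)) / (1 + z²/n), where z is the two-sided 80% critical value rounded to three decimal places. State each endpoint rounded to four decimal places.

Here p̂ = 427/480 = 0.88958 and z = 1.282 (z² = 1.643524).
1 + z²/n = 1.003424.
Center = (0.88958 + 0.001712)/1.003424 = 0.88825.
Radicand: p̂(1−p̂)/n + z²/(4n²) = 0.000204635 + 0.000001783 = 0.000206418.
Half-width = 1.282·√0.000206418/1.003424 = 0.01836.
CI: 0.88825 ± 0.01836 = (0.8699, 0.9066).

(0.8699, 0.9066)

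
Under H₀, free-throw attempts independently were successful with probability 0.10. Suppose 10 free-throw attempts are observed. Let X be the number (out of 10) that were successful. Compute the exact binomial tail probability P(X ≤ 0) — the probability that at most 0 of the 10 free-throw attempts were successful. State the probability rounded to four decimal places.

X is binomial with n = 10 and p = 0.10.
P(X ≤ 0) = C(10,0)·0.10^0·0.90^10.
= 0.348678 = 0.3487.

P = 0.3487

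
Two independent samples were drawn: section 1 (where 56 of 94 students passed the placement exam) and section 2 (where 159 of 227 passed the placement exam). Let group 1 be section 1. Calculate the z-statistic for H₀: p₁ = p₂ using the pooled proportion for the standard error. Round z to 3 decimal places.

z = -1.815

p̂₁ = 56/94 = 0.59574, p̂₂ = 159/227 = 0.70044.
Pooled p̂ = (56+159)/(94+227) = 215/321 = 0.66978.
Pooled SE = √[0.2211741·0.01504358] ≈ 0.057682.
z = -0.10470/0.057682 = -1.815.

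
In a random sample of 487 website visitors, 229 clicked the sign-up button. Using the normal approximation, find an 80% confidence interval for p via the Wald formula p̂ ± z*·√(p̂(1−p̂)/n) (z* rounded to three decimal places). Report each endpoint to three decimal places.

Sample proportion p̂ = 229/487 = 0.47023.
Standard error of p̂: √(0.249114/487) = √0.000511527 = 0.022617.
The 80% critical value is z* = 1.282.
Margin of error: 1.282 × 0.022617 = 0.02899.
So the interval runs from 0.441 to 0.499.

(0.441, 0.499)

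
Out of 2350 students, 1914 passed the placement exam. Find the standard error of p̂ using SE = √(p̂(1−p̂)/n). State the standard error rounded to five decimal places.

The sample proportion is 1914/2350 = 0.81447.
p̂(1−p̂) = 0.81447·0.18553 = 0.151109.
SE = √(0.151109/2350) = 0.00802.

SE = 0.00802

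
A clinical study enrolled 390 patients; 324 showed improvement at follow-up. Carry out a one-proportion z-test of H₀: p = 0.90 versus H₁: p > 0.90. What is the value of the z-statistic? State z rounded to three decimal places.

Sample proportion p̂ = 324/390 = 0.83077.
SE₀ = √(0.90·0.10/390) = 0.015191.
Test statistic: z = -0.06923/0.015191 = -4.557.

z = -4.557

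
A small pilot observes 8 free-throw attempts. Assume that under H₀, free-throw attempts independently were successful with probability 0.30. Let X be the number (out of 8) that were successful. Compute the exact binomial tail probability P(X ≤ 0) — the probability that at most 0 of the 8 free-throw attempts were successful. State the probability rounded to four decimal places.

P = 0.0576

X ~ Binomial(n=8, p=0.30).
P(X ≤ 0) = C(8,0)·0.30^0·0.70^8.
= 0.057648 = 0.0576.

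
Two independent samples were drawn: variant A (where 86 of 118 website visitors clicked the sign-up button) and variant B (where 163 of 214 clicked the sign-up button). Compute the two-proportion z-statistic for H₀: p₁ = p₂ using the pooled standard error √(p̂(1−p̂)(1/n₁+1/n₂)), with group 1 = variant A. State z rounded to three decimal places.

p̂₁ = 86/118 = 0.72881, p̂₂ = 163/214 = 0.76168.
Pooling: p̂ = 249/332 = 0.75000.
SE = √[p̂(1−p̂)(1/n₁+1/n₂)] = √[0.75000·0.25000·(1/118+1/214)] ≈ 0.049650.
z = -0.03287/0.049650 = -0.662.

z = -0.662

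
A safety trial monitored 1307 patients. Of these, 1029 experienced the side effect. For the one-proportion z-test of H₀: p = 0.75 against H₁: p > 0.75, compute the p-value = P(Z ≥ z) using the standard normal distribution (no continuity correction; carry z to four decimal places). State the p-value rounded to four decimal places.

p-value = 0.0009

With x = 1029 successes in n = 1307, p̂ = 0.78730.
Null standard error: √(0.75·0.25/1307) = √0.000143458 = 0.011977.
z = (p̂ − p₀)/SE = (1029/1307 − 0.75)/0.011977 ≈ 3.1141.
p-value = P(Z ≥ z) with z = 3.1141 → 0.0009.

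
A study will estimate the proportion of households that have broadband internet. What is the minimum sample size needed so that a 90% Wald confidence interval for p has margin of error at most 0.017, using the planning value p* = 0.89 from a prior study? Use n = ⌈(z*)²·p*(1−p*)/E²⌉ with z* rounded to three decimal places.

n = 917

z* = 1.645 at the 90% level.
p*(1−p*) = 0.89·0.11 = 0.0979.
(z*)²·p*(1−p*)/E² = 2.706025·0.0979/0.000289 = 916.678.
Rounding up, n = 917.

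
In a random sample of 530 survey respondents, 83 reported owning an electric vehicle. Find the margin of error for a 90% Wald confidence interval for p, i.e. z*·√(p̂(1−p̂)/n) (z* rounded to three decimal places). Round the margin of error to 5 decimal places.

Sample proportion p̂ = 83/530 = 0.15660.
Standard error of p̂: √(0.132079/530) = √0.000249206 = 0.015786.
z* = 1.645 at the 90% level.
ME = 1.645·0.015786 = 0.02597.

ME = 0.02597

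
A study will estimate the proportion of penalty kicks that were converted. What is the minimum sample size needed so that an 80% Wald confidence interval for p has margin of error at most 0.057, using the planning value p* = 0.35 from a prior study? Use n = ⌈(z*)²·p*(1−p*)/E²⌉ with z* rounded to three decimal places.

The 80% critical value is z* = 1.282.
p*(1−p*) = 0.2275.
Required n before rounding: 1.643524 × 0.2275 / 0.057² = 115.082.
⌈115.082⌉ = 116.

n = 116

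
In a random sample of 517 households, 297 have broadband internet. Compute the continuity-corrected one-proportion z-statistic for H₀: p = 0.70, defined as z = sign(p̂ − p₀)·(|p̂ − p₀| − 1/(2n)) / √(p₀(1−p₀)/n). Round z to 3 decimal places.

z = -6.181

With x = 297 successes in n = 517, p̂ = 0.57447. p̂ − p₀ = -0.125532.
1/(2n) = 0.000967.
Corrected numerator: |-0.125532| − 0.000967 = 0.124565.
Under H₀, SE = √(p₀(1−p₀)/n) = √(0.70·0.30/517) = √0.000406190 = 0.020154.
z = −0.124565/0.020154 = -6.181.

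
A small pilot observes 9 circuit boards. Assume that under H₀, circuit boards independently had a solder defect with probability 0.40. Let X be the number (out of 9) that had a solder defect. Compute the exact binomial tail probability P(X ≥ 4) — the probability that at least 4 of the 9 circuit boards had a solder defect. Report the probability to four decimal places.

X ~ Binomial(n=9, p=0.40).
P(X ≥ 4) = Σ_{j=4}^{9} C(9,j)·0.40^j·0.60^{9−j}.
= 0.250823 + 0.167215 + 0.074318 + 0.021234 + 0.003539 + 0.000262 = 0.5174.

P = 0.5174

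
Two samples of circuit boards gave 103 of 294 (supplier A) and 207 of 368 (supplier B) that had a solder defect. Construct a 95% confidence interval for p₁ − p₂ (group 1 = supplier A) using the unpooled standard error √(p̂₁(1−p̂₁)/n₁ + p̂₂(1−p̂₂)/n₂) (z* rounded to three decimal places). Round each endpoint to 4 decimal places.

(-0.2866, -0.1377)

p̂₁ = 0.35034, p̂₂ = 0.56250, so the observed difference is -0.21216.
SE = √(0.000774156 + 0.000668733) = √0.001442889 = 0.037985.
The 95% critical value is z* = 1.960. Margin of error = 0.07445.
CI: -0.21216 ± 0.07445 = (-0.2866, -0.1377).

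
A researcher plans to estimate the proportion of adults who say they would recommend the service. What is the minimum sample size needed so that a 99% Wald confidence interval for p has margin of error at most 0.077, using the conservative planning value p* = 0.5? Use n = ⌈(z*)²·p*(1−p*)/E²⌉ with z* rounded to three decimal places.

The 99% critical value is z* = 2.576.
p*(1−p*) = 0.50·0.50 = 0.2500.
(z*)²·p*(1−p*)/E² = 6.635776·0.2500/0.005929 = 279.802.
Rounding up, n = 280.

n = 280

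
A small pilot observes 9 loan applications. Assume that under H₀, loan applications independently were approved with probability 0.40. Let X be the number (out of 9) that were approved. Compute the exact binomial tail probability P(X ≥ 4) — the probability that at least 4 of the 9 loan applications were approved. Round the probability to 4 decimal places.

P = 0.5174

X is binomial with n = 9 and p = 0.40.
P(X ≥ 4) = Σ_{j=4}^{9} C(9,j)·0.40^j·0.60^{9−j}.
= 0.250823 + 0.167215 + 0.074318 + 0.021234 + 0.003539 + 0.000262 = 0.5174.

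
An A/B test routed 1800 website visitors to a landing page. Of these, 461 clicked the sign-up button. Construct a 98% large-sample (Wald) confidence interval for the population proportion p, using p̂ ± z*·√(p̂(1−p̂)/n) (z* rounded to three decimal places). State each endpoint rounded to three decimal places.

p̂ = 461/1800 = 0.25611.
Standard error of p̂: √(0.190518/1800) = √0.000105843 = 0.010288.
The 98% critical value is z* = 2.326.
Margin = 2.326·0.010288 = 0.02393.
So the interval runs from 0.232 to 0.280.

(0.232, 0.280)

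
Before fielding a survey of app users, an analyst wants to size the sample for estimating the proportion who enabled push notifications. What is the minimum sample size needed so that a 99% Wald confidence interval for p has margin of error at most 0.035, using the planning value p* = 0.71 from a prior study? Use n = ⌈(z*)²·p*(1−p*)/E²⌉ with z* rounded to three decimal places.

The 99% critical value is z* = 2.576.
p*(1−p*) = 0.2059.
(z*)²·p*(1−p*)/E² = 6.635776·0.2059/0.001225 = 1115.352.
⌈1115.352⌉ = 1116.

n = 1116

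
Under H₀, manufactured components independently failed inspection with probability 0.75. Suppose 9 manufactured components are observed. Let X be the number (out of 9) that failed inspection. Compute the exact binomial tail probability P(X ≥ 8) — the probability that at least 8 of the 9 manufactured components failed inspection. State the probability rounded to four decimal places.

P = 0.3003

X ~ Binomial(n=9, p=0.75).
P(X ≥ 8) = C(9,8)·0.75^8·0.25^1 + C(9,9)·0.75^9·0.25^0.
= 0.225254 + 0.075085 = 0.3003.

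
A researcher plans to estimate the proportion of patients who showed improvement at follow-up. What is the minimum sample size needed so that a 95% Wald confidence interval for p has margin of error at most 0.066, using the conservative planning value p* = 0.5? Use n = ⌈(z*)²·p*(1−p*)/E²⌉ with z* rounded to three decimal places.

The 95% critical value is z* = 1.960.
p*(1−p*) = 0.2500.
Required n before rounding: 3.841600 × 0.2500 / 0.066² = 220.478.
Rounding up, n = 221.

n = 221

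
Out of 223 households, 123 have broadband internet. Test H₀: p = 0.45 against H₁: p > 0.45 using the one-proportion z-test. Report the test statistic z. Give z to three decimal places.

Sample proportion p̂ = 123/223 = 0.55157.
Null standard error: √(0.45·0.55/223) = √0.001109865 = 0.033315.
z = (p̂ − p₀)/SE = (0.55157 − 0.45)/0.033315 = 3.049.

z = 3.049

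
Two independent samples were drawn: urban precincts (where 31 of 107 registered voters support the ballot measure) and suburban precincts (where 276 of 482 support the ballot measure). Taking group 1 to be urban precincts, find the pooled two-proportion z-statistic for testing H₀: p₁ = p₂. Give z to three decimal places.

Sample proportions: p̂₁ = 31/107 = 0.28972 and p̂₂ = 276/482 = 0.57261.
Pooled p̂ = (31+276)/(107+482) = 307/589 = 0.52122.
SE = √[p̂(1−p̂)(1/n₁+1/n₂)] = √[0.52122·0.47878·(1/107+1/482)] ≈ 0.053385.
z = (p̂₁ − p̂₂)/SE = (0.28972 − 0.57261)/0.053385 = -0.28289/0.053385 = -5.299.

z = -5.299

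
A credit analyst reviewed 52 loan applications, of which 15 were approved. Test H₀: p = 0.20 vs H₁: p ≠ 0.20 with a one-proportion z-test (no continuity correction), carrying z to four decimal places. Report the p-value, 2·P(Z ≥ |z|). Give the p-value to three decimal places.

With x = 15 successes in n = 52, p̂ = 0.28846.
Null standard error: √(0.20·0.80/52) = √0.003076923 = 0.055470.
z = (p̂ − p₀)/SE = (15/52 − 0.20)/0.055470 ≈ 1.5948.
p-value = 2·P(Z ≥ |z|) with z = 1.5948 → 0.111.

p-value = 0.111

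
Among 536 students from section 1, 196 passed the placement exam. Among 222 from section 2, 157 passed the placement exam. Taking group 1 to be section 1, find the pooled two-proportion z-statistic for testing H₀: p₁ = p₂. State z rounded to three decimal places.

z = -8.579

p̂₁ = 196/536 = 0.36567, p̂₂ = 157/222 = 0.70721.
Pooling: p̂ = 353/758 = 0.46570.
Pooled SE = √[0.2488235·0.00637018] ≈ 0.039813.
z = (p̂₁ − p̂₂)/SE = (0.36567 − 0.70721)/0.039813 = -0.34154/0.039813 = -8.579.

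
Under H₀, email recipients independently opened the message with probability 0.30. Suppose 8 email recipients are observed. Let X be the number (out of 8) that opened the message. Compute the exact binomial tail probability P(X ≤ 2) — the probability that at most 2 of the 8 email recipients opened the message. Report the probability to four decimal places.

P = 0.5518

X is binomial with n = 8 and p = 0.30.
P(X ≤ 2) = C(8,0)·0.30^0·0.70^8 + C(8,1)·0.30^1·0.70^7 + C(8,2)·0.30^2·0.70^6.
= 0.057648 + 0.197650 + 0.296475 = 0.5518.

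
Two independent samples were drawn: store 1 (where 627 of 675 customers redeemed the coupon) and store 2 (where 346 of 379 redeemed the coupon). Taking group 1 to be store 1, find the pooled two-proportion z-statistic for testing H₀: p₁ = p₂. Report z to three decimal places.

z = 0.934

Sample proportions: p̂₁ = 627/675 = 0.92889 and p̂₂ = 346/379 = 0.91293.
Pooling: p̂ = 973/1054 = 0.92315.
Pooled SE = √[0.0709442·0.00412000] ≈ 0.017096.
z = 0.01596/0.017096 = 0.934.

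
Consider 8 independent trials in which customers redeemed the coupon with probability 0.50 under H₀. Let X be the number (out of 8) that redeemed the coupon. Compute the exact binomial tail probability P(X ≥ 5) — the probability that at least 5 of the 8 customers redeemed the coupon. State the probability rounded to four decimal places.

X is binomial with n = 8 and p = 0.50.
P(X ≥ 5) = C(8,5)·0.50^5·0.50^3 + C(8,6)·0.50^6·0.50^2 + C(8,7)·0.50^7·0.50^1 + C(8,8)·0.50^8·0.50^0.
= 0.218750 + 0.109375 + 0.031250 + 0.003906 = 0.3633.

P = 0.3633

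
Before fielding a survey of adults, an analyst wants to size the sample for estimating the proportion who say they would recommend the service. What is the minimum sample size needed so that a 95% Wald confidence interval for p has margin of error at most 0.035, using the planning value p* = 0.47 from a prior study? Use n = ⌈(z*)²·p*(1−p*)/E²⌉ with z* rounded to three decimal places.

n = 782

For 95% confidence, z* = 1.960.
p*(1−p*) = 0.2491.
(z*)²·p*(1−p*)/E² = 3.841600·0.2491/0.001225 = 781.178.
⌈781.178⌉ = 782.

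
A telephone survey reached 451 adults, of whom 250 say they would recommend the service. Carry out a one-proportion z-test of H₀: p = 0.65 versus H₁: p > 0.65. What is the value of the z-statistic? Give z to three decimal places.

z = -4.260

The sample proportion is 250/451 = 0.55432.
Under H₀, SE = √(p₀(1−p₀)/n) = √(0.65·0.35/451) = √0.000504435 = 0.022460.
z = (p̂ − p₀)/SE = (0.55432 − 0.65)/0.022460 = -4.260.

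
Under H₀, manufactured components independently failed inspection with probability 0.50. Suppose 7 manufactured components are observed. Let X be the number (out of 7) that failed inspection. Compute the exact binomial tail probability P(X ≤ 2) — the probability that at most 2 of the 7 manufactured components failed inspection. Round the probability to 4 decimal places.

X is binomial with n = 7 and p = 0.50.
P(X ≤ 2) = C(7,0)·0.50^0·0.50^7 + C(7,1)·0.50^1·0.50^6 + C(7,2)·0.50^2·0.50^5.
= 0.007812 + 0.054688 + 0.164062 = 0.2266.

P = 0.2266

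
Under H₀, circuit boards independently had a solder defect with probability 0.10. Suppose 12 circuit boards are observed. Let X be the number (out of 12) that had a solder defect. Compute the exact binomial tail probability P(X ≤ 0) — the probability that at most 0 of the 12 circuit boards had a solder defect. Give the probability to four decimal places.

X ~ Binomial(n=12, p=0.10).
P(X ≤ 0) = C(12,0)·0.10^0·0.90^12.
= 0.282430 = 0.2824.

P = 0.2824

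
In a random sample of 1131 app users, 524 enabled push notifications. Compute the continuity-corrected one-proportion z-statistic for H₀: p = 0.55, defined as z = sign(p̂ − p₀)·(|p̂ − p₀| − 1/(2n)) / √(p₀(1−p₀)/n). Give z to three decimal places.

With x = 524 successes in n = 1131, p̂ = 0.46331. p̂ − p₀ = -0.086693.
Continuity correction 1/(2n) = 1/2262 = 0.000442.
Corrected numerator: |-0.086693| − 0.000442 = 0.086251.
SE₀ = √(0.55·0.45/1131) = 0.014793.
z = (−)0.086251/0.014793 = -5.831.

z = -5.831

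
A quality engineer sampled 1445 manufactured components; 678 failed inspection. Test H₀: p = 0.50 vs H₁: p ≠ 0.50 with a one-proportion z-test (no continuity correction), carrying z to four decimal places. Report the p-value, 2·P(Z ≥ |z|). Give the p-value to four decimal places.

Sample proportion p̂ = 678/1445 = 0.46920.
Under H₀, SE = √(p₀(1−p₀)/n) = √(0.50·0.50/1445) = √0.000173010 = 0.013153.
Test statistic (full precision, shown to 4 dp): z = (678/1445 − 0.50)/SE₀ ≈ -2.3413.
From the standard normal, 2·P(Z ≥ |z|) = 0.0192.

p-value = 0.0192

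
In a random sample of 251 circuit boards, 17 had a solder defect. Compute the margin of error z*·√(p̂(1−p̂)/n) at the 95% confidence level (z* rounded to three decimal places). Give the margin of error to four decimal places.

Sample proportion p̂ = 17/251 = 0.06773.
SE = √(p̂(1−p̂)/n) = √(0.063142/251) = 0.015861.
The 95% critical value is z* = 1.960.
So ME = 0.0311.

ME = 0.0311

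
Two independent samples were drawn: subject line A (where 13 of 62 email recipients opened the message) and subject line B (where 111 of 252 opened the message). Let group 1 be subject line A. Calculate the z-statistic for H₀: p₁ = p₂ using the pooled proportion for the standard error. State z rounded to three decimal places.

Sample proportions: p̂₁ = 13/62 = 0.20968 and p̂₂ = 111/252 = 0.44048.
Pooled p̂ = (13+111)/(62+252) = 124/314 = 0.39490.
Pooled SE = √[0.2389549·0.02009729] ≈ 0.069299.
z = -0.23080/0.069299 = -3.330.

z = -3.330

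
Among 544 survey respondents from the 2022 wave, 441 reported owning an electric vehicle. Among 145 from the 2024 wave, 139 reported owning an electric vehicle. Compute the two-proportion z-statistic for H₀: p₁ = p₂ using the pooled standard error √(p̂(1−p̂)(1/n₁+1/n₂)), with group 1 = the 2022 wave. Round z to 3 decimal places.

z = -4.338

p̂₁ = 441/544 = 0.81066, p̂₂ = 139/145 = 0.95862.
Pooled p̂ = (441+139)/(544+145) = 580/689 = 0.84180.
Pooled SE = √[0.1331730·0.00873479] ≈ 0.034106.
z = (p̂₁ − p̂₂)/SE = (0.81066 − 0.95862)/0.034106 = -0.14796/0.034106 = -4.338.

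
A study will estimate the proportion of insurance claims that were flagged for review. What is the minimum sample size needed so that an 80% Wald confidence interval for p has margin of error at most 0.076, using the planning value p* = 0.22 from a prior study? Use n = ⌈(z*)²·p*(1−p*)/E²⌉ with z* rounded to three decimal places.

n = 49

For 80% confidence, z* = 1.282.
p*(1−p*) = 0.1716.
Required n before rounding: 1.643524 × 0.1716 / 0.076² = 48.828.
Rounding up, n = 49.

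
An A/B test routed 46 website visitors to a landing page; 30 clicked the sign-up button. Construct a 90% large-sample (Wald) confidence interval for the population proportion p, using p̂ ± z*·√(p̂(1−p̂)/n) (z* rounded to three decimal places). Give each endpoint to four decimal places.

The sample proportion is 30/46 = 0.65217.
SE(p̂) = √(0.65217·0.34783/46) = 0.070224.
The 90% critical value is z* = 1.645.
Margin = 1.645·0.070224 = 0.11552.
CI: 0.65217 ± 0.11552 = (0.5367, 0.7677).

(0.5367, 0.7677)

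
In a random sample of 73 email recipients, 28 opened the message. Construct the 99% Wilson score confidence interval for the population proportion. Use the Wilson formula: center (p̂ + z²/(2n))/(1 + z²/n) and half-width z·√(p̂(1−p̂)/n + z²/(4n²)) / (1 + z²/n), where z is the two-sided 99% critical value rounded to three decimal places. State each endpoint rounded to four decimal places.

p̂ = 28/73 = 0.38356; z = 2.576, so z² = 6.635776.
Denominator 1 + z²/n = 1 + 6.635776/73 = 1.090901.
Adjusted center: (0.38356 + z²/(2n))/1.090901 = 0.39326.
Radicand: p̂(1−p̂)/n + z²/(4n²) = 0.003238933 + 0.000311305 = 0.003550238.
Half-width = 2.576·√0.003550238/1.090901 = 0.14070.
Interval: 0.39326 ± 0.14070 → (0.2526, 0.5340).

(0.2526, 0.5340)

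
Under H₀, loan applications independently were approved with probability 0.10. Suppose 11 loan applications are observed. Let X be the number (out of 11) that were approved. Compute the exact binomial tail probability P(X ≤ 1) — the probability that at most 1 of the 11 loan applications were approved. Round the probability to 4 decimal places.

P = 0.6974

X is binomial with n = 11 and p = 0.10.
P(X ≤ 1) = C(11,0)·0.10^0·0.90^11 + C(11,1)·0.10^1·0.90^10.
= 0.313811 + 0.383546 = 0.6974.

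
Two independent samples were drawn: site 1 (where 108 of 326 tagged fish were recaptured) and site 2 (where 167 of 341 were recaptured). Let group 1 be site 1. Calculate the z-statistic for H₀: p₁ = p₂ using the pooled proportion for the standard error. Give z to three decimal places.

p̂₁ = 108/326 = 0.33129, p̂₂ = 167/341 = 0.48974.
Pooling: p̂ = 275/667 = 0.41229.
SE = √[p̂(1−p̂)(1/n₁+1/n₂)] = √[0.41229·0.58771·(1/326+1/341)] ≈ 0.038129.
z = (p̂₁ − p̂₂)/SE = (0.33129 − 0.48974)/0.038129 = -0.15845/0.038129 = -4.156.

z = -4.156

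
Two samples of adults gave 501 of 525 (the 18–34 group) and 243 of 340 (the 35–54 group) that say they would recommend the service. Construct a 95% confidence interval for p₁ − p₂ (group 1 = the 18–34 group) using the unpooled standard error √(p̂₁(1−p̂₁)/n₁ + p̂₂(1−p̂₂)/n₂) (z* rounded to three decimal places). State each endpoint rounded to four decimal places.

p̂₁ = 0.95429, p̂₂ = 0.71471, so the observed difference is 0.23958.
SE = √(0.000083094 + 0.000599710) = √0.000682804 = 0.026131.
For 95% confidence, z* = 1.960. Margin of error = 0.05122.
CI: 0.23958 ± 0.05122 = (0.1884, 0.2908).

(0.1884, 0.2908)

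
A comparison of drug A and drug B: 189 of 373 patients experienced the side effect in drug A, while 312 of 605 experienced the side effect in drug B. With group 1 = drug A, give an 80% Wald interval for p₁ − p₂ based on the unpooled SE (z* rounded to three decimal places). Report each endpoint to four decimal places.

(-0.0512, 0.0332)

p̂₁ = 189/373 = 0.50670, p̂₂ = 312/605 = 0.51570; p̂₁ − p̂₂ = -0.00900.
Unpooled SE = √(p̂₁(1−p̂₁)/n₁ + p̂₂(1−p̂₂)/n₂) = √(0.000670121 + 0.000412816) = 0.032908.
z* = 1.282 at the 80% level. Margin of error = 0.04219.
Interval: -0.00900 ± 0.04219 → (-0.0512, 0.0332).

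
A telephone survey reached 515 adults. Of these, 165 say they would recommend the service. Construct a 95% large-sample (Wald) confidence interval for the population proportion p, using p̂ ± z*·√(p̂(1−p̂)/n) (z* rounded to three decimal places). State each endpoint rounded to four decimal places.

(0.2801, 0.3607)

p̂ = 165/515 = 0.32039.
SE(p̂) = √(0.32039·0.67961/515) = 0.020562.
For 95% confidence, z* = 1.960.
Margin of error: 1.960 × 0.020562 = 0.04030.
CI: 0.32039 ± 0.04030 = (0.2801, 0.3607).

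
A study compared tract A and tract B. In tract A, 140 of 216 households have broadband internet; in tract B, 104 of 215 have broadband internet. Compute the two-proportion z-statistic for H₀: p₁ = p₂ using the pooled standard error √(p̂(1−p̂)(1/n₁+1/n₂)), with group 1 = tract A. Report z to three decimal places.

z = 3.444

Sample proportions: p̂₁ = 140/216 = 0.64815 and p̂₂ = 104/215 = 0.48372.
Pooled p̂ = (140+104)/(216+215) = 244/431 = 0.56613.
SE = √[p̂(1−p̂)(1/n₁+1/n₂)] = √[0.56613·0.43387·(1/216+1/215)] ≈ 0.047745.
z = 0.16443/0.047745 = 3.444.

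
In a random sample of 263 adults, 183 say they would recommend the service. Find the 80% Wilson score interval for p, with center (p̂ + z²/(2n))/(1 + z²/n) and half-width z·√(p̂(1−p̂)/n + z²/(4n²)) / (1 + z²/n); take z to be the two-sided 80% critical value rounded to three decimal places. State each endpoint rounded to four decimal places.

(0.6583, 0.7309)

Here p̂ = 183/263 = 0.69582 and z = 1.282 (z² = 1.643524).
Denominator 1 + z²/n = 1 + 1.643524/263 = 1.006249.
Adjusted center: (0.69582 + z²/(2n))/1.006249 = 0.69460.
Radicand: p̂(1−p̂)/n + z²/(4n²) = 0.000804774 + 0.000005940 = 0.000810714.
Half-width = z·√(radicand)/denom = 1.282·0.028473/1.006249 = 0.03628.
So the interval runs from 0.6583 to 0.7309.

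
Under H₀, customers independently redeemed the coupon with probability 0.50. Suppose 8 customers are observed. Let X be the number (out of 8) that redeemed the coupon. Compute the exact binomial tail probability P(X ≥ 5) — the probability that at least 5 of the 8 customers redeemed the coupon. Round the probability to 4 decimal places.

P = 0.3633

X is binomial with n = 8 and p = 0.50.
P(X ≥ 5) = C(8,5)·0.50^5·0.50^3 + C(8,6)·0.50^6·0.50^2 + C(8,7)·0.50^7·0.50^1 + C(8,8)·0.50^8·0.50^0.
= 0.218750 + 0.109375 + 0.031250 + 0.003906 = 0.3633.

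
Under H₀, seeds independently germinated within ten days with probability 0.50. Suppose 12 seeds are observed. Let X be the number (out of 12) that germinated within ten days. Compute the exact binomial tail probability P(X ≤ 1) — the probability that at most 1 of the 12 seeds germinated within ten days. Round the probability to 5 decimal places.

X ~ Binomial(n=12, p=0.50).
P(X ≤ 1) = C(12,0)·0.50^0·0.50^12 + C(12,1)·0.50^1·0.50^11.
= 0.000244 + 0.002930 = 0.00317.

P = 0.00317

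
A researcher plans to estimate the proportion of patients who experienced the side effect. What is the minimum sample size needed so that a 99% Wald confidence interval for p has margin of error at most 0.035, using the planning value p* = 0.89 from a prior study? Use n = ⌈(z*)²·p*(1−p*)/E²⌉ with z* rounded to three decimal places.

The 99% critical value is z* = 2.576.
p*(1−p*) = 0.0979.
Required n before rounding: 6.635776 × 0.0979 / 0.035² = 530.320.
⌈530.320⌉ = 531.

n = 531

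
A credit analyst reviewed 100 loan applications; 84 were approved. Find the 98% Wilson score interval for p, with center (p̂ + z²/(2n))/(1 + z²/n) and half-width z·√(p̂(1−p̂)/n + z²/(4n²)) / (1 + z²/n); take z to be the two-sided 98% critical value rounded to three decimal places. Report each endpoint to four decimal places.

Here p̂ = 84/100 = 0.84000 and z = 2.326 (z² = 5.410276).
1 + z²/n = 1.054103.
Center = (0.84000 + 0.027051)/1.054103 = 0.82255.
Radicand: p̂(1−p̂)/n + z²/(4n²) = 0.001344000 + 0.000135257 = 0.001479257.
Half-width = z·√(radicand)/denom = 2.326·0.038461/1.054103 = 0.08487.
Interval: 0.82255 ± 0.08487 → (0.7377, 0.9074).

(0.7377, 0.9074)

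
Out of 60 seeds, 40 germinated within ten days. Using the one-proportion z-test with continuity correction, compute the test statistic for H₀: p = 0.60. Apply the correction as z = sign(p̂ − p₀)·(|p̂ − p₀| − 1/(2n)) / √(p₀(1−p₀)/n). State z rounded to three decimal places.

Sample proportion p̂ = 40/60 = 0.66667. p̂ − p₀ = 0.066667.
Continuity correction 1/(2n) = 1/120 = 0.008333.
Corrected numerator: |0.066667| − 0.008333 = 0.058334.
SE₀ = √(0.60·0.40/60) = 0.063246.
z = (+)0.058334/0.063246 = 0.922.

z = 0.922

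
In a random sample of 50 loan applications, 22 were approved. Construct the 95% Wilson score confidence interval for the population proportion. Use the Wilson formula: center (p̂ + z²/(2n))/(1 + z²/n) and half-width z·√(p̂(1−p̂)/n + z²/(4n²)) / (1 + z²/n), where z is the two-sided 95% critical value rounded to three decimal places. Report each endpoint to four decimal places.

Here p̂ = 22/50 = 0.44000 and z = 1.960 (z² = 3.841600).
1 + z²/n = 1.076832.
Center = (0.44000 + 0.038416)/1.076832 = 0.44428.
Radicand: p̂(1−p̂)/n + z²/(4n²) = 0.004928000 + 0.000384160 = 0.005312160.
Half-width = z·√(radicand)/denom = 1.960·0.072885/1.076832 = 0.13266.
Interval: 0.44428 ± 0.13266 → (0.3116, 0.5769).

(0.3116, 0.5769)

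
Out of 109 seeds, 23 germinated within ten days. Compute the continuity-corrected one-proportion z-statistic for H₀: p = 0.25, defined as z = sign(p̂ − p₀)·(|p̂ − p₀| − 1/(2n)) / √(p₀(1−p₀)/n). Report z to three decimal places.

The sample proportion is 23/109 = 0.21101. p̂ − p₀ = -0.038991.
Continuity correction 1/(2n) = 1/218 = 0.004587.
Corrected numerator: |-0.038991| − 0.004587 = 0.034404.
SE₀ = √(0.25·0.75/109) = 0.041475.
z = (−)0.034404/0.041475 = -0.830.

z = -0.830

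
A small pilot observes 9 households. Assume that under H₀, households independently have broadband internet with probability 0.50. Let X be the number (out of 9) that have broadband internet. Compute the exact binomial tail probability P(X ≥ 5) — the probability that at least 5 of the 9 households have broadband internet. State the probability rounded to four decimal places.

P = 0.5000

X is binomial with n = 9 and p = 0.50.
P(X ≥ 5) = Σ_{j=5}^{9} C(9,j)·0.50^j·0.50^{9−j}.
= 0.246094 + 0.164062 + 0.070312 + 0.017578 + 0.001953 = 0.5000.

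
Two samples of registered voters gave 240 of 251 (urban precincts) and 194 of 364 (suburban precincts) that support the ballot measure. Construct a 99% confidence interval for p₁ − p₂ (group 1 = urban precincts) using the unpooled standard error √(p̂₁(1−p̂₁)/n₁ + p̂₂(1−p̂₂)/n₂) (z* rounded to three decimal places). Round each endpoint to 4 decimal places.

p̂₁ = 0.95618, p̂₂ = 0.53297, so the observed difference is 0.42321.
SE = √(0.000166949 + 0.000683827) = √0.000850776 = 0.029168.
z* = 2.576 at the 99% level. Margin of error = 0.07514.
CI: 0.42321 ± 0.07514 = (0.3481, 0.4983).

(0.3481, 0.4983)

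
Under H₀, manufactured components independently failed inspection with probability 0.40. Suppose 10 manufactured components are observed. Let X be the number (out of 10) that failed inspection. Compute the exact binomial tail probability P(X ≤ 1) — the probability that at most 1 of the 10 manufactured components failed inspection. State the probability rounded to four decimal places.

X is binomial with n = 10 and p = 0.40.
P(X ≤ 1) = C(10,0)·0.40^0·0.60^10 + C(10,1)·0.40^1·0.60^9.
= 0.006047 + 0.040311 = 0.0464.

P = 0.0464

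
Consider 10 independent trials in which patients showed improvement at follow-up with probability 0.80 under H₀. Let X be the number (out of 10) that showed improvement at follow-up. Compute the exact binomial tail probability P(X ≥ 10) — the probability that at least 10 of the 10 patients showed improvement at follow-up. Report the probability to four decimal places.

P = 0.1074

X ~ Binomial(n=10, p=0.80).
P(X ≥ 10) = C(10,10)·0.80^10·0.20^0.
= 0.107374 = 0.1074.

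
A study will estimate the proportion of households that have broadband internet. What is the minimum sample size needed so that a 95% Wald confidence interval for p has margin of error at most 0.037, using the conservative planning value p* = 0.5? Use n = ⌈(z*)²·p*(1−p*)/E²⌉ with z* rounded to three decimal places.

n = 702

The 95% critical value is z* = 1.960.
p*(1−p*) = 0.2500.
(z*)²·p*(1−p*)/E² = 3.841600·0.2500/0.001369 = 701.534.
⌈701.534⌉ = 702.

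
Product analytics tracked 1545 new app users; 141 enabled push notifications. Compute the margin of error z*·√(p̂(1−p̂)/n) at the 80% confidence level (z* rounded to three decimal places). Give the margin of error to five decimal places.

The sample proportion is 141/1545 = 0.09126.
SE(p̂) = √(0.09126·0.90874/1545) = 0.007327.
z* = 1.282 at the 80% level.
Margin of error = z*·SE = 1.282 × 0.007327 = 0.00939.

ME = 0.00939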